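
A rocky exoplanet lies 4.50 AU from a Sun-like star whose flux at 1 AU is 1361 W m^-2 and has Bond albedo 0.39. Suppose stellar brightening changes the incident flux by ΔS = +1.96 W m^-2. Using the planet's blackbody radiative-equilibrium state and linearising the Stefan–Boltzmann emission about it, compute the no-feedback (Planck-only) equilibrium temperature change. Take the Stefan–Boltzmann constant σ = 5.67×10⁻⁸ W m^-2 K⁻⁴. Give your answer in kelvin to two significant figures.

0.85 kelvin

By the inverse-square law, S = 1361/4.50² = 67.21 W m^-2.
The baseline emission temperature is T_e = 116.0 K.
ΔF = Δ[S(1−α)]/4 = (1−0.39)·+1.96/4 = 0.2989 W m^-2.
Linearising σT⁴ gives d(σT⁴)/dT = 4σT_e³ = 0.3536 W m^-2 per K.
Hence the no-feedback warming is ΔF/(4σT_e³) = 0.845 K.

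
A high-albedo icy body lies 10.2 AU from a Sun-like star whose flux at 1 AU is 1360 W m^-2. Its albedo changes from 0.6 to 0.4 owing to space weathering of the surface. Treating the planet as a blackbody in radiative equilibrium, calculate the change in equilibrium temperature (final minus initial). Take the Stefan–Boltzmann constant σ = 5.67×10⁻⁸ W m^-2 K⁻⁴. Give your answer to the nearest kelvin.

7 kelvin

Flux at the orbit: S = 1360/(10.2)² = 13.07 W m^-2.
With α = 0.6, T₁ = 69.29 K.
Final:   T₂ = [S(1−0.4)/(4σ)]^(1/4) = 76.69 K.
ΔT = T₂ − T₁ = 7.392 K.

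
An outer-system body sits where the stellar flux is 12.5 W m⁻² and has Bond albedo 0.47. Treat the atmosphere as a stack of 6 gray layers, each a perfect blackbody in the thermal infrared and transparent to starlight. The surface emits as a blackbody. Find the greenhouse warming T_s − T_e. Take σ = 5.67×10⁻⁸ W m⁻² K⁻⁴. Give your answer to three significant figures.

46.1 kelvin

Top-of-atmosphere balance: σT_e⁴ = S(1−α)/4 = 1.656 W m⁻² → T_e = 73.52 K.
Surface: T_s = (7)^¼·T_e = 119.6 K.
So the greenhouse effect raises the surface by 119.6 − 73.52 = 46.06 K.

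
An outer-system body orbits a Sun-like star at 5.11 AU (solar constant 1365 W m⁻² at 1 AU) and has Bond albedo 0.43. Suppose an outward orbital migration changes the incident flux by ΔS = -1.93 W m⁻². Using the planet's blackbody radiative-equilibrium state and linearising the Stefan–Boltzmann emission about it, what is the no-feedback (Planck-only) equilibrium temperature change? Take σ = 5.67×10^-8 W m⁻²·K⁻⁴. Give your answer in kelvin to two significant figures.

-0.99 K

Irradiance scales as 1/d², so S = 1365 W m⁻² × (1/5.11)² = 52.27 W m⁻².
The baseline emission temperature is T_e = 107.1 K.
Only a fraction (1−α) is absorbed and it's spread over 4πR², so ΔF = (1−α)ΔS/4 = -0.2750 W m⁻².
The Planck feedback parameter is 4σT_e³ = 0.2783 W m⁻²/K.
Hence the no-feedback warming is ΔF/(4σT_e³) = -0.988 K.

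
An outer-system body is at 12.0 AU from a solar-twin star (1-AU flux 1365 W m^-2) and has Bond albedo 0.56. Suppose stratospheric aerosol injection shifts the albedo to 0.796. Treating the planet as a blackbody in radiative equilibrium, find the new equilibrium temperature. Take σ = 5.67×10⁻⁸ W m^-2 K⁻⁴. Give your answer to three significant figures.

54.0 K

By the inverse-square law, S = 1365/12.0² = 9.479 W m^-2.
With the new albedo, S(1−α₂)/4 = 0.4834 W m^-2, so T₂ = 54.04 K.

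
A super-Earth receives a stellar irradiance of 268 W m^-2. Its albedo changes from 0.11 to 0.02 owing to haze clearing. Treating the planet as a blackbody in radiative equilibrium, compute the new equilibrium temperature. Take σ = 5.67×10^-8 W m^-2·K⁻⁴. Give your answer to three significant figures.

New equilibrium: T₂ = [(1−0.02)·268.0/(4σ)]^(1/4) = 184.5 K.

184 K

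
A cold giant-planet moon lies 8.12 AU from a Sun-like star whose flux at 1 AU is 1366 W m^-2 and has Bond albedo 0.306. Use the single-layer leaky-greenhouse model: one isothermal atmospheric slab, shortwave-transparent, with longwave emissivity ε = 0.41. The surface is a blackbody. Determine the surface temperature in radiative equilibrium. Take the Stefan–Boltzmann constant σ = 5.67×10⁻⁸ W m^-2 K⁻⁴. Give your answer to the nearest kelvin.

94 kelvin

Irradiance scales as 1/d², so S = 1366 W m^-2 × (1/8.12)² = 20.72 W m^-2.
The planet radiates to space at T_e = [S(1−α)/(4σ)]^(1/4) = 89.23 K.
The surface balance (absorbed SW + ε·downward IR = σT_s⁴) with T_a⁴ = T_s⁴/2 reduces to T_s = T_e·[2/(2−ε)]^¼ = 94.50 K.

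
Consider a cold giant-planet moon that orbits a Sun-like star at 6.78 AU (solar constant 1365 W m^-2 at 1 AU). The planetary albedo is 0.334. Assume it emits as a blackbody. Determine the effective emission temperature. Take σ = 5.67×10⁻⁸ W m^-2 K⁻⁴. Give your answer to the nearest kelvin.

Irradiance scales as 1/d², so S = 1365 W m^-2 × (1/6.78)² = 29.69 W m^-2.
The planet absorbs (1−α)S over its disc πR² and re-emits over 4πR², so the mean absorbed flux is (1−0.334)·29.69/4 = 4.944 W m^-2.
Set σT⁴ = 4.944 → T = (4.944/σ)^(1/4) = 96.63 K.

97 kelvin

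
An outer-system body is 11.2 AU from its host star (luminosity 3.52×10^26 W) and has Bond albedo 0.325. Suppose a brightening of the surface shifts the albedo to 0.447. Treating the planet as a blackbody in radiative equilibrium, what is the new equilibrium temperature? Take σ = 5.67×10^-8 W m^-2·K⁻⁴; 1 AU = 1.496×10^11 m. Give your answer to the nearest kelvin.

70 kelvin

Orbital distance: d = 11.2 AU = 1.676×10^12 m.
Spreading L over a sphere of radius d: S = 3.52×10^26/(4π·1.68×10^12²) = 9.978 W m^-2.
T₂ = [S(1−α₂)/(4σ)]^(1/4) = [9.978·0.553/(4σ)]^(1/4) = 70.23 K.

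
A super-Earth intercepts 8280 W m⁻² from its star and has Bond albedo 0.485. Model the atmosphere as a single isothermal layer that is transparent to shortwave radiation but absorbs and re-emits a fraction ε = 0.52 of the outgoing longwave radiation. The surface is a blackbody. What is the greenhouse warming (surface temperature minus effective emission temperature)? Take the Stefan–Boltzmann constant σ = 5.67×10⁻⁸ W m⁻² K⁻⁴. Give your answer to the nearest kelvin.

29 kelvin

The planet radiates to space at T_e = [S(1−α)/(4σ)]^(1/4) = 370.3 K.
The surface balance (absorbed SW + ε·downward IR = σT_s⁴) with T_a⁴ = T_s⁴/2 reduces to T_s = T_e·[2/(2−ε)]^¼ = 399.2 K.
T_s − T_e = 399.2 − 370.3 = 28.95 K.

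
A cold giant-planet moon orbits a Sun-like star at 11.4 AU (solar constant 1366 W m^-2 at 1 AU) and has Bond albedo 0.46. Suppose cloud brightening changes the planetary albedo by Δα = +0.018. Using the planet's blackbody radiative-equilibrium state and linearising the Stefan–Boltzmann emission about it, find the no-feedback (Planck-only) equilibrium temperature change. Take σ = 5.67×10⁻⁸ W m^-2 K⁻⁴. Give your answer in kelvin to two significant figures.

Flux at the orbit: S = 1366/(11.4)² = 10.51 W m^-2.
The baseline emission temperature is T_e = 70.73 K.
TOA radiative forcing: ΔF = −S·Δα/4 = −10.51·(+0.018)/4 = -0.04730 W m^-2.
Linearising σT⁴ gives d(σT⁴)/dT = 4σT_e³ = 0.08025 W m^-2 per K.
Hence the no-feedback warming is ΔF/(4σT_e³) = -0.589 K.

-0.59 K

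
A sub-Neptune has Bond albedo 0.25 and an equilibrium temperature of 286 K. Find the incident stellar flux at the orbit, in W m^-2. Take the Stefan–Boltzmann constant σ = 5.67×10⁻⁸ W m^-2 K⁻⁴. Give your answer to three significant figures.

2020 W m^-2

Invert the energy balance for S: S = 4σT⁴/(1−α).
σT⁴ = 5.67×10⁻⁸·(286)⁴ = 379.4 W m^-2.
S = 4·379.4/0.75 = 2023 W m^-2.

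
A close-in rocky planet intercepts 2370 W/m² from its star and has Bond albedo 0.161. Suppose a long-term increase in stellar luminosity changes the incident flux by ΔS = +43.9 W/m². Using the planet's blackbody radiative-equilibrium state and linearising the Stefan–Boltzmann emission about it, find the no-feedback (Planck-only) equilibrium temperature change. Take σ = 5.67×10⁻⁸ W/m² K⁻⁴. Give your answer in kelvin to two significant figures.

Unperturbed T_e = [2370·(1−0.161)/(4σ)]^¼ = 306.0 K.
Only a fraction (1−α) is absorbed and it's spread over 4πR², so ΔF = (1−α)ΔS/4 = 9.208 W/m².
The Planck feedback parameter is 4σT_e³ = 6.498 W/m²/K.
ΔT₀ = ΔF/λ_P = 9.208/6.498 = 1.42 K.

1.4 K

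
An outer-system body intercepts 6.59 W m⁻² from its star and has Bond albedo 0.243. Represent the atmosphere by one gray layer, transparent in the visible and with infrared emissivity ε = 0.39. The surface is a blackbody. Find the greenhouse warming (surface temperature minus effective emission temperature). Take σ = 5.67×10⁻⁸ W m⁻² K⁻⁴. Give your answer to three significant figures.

The planet radiates to space at T_e = [S(1−α)/(4σ)]^(1/4) = 68.48 K.
For a single slab of emissivity ε, T_s⁴ = 2T_e⁴/(2−ε); thus T_s = 68.48·(1.242)^(1/4) = 72.30 K.
Greenhouse warming: T_s − T_e = 3.816 K.

3.82 K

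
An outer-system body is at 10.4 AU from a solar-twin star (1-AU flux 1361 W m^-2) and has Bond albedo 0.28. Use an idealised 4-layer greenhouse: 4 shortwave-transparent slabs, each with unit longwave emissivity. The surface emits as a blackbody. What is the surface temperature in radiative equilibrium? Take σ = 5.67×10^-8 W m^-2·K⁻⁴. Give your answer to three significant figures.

119 kelvin

Flux at the orbit: S = 1361/(10.4)² = 12.58 W m^-2.
Top-of-atmosphere balance: σT_e⁴ = S(1−α)/4 = 2.265 W m^-2 → T_e = 79.50 K.
For an N-layer opaque stack, T_s⁴ = (N+1)T_e⁴, hence T_s = (5)^(1/4)×79.50 K = 118.9 K.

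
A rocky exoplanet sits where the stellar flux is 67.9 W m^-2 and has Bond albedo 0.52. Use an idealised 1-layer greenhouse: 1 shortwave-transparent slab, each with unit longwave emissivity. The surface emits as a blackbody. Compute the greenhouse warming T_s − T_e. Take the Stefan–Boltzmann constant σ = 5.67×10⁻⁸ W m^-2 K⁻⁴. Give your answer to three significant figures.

20.7 K

Top-of-atmosphere balance: σT_e⁴ = S(1−α)/4 = 8.148 W m^-2 → T_e = 109.5 K.
T_s = (N+1)^(1/4)·T_e = 130.2 K.
So the greenhouse effect raises the surface by 130.2 − 109.5 = 20.72 K.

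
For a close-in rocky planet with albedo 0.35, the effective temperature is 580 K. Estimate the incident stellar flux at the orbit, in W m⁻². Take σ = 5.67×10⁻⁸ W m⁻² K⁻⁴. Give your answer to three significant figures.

Invert the energy balance for S: S = 4σT⁴/(1−α).
The emitted flux is σT⁴ = 6416 W m⁻².
So S = 4×6416/(1−0.35) = 39490 W m⁻².

39500 W m⁻²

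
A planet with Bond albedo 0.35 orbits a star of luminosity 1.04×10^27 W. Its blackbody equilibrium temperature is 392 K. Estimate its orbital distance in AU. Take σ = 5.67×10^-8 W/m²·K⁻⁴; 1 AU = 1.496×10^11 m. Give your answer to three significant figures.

0.670 AU

The flux needed for this T is 4σT⁴/(1−0.35) = 8239 W/m².
From L = 4πd²S, d = √(1.04×10^27/(4π·8239)) = 1.002×10^11 m = 0.6700 AU.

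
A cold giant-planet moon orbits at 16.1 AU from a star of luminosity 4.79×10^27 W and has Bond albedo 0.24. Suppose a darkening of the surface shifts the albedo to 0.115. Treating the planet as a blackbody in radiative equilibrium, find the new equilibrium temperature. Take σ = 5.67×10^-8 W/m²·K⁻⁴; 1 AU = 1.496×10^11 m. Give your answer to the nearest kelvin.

d = 16.1 × 1.496×10^11 m = 2.409×10^12 m.
Spreading L over a sphere of radius d: S = 4.79×10^27/(4π·2.41×10^12²) = 65.71 W/m².
With the new albedo, S(1−α₂)/4 = 14.54 W/m², so T₂ = 126.5 K.

127 K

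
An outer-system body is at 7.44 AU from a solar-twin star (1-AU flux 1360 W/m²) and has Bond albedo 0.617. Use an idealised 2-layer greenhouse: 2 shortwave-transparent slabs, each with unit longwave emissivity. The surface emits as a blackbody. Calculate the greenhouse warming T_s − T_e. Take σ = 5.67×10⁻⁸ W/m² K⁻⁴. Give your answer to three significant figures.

25.4 K

By the inverse-square law, S = 1360/7.44² = 24.57 W/m².
OLR = S(1−α)/4 = 2.353 W/m²; the top layer radiates at T_e = 80.26 K.
T_s = (N+1)^(1/4)·T_e = 105.6 K.
Warming: T_s − T_e = 25.37 K.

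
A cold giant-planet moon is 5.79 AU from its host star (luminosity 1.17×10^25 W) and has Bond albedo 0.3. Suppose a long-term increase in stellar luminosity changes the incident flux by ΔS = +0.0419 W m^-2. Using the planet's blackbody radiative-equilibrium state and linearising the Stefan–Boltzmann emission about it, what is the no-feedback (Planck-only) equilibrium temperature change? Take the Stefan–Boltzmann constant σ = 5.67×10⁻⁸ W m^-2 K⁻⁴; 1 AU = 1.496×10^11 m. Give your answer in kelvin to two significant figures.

0.37 K

d = 5.79 × 1.496×10^11 m = 8.662×10^11 m.
S = L/(4πd²) = 1.241 W m^-2.
Reference equilibrium: T_e = [S(1−α)/(4σ)]^(1/4) = 44.24 K.
TOA radiative forcing: ΔF = (1−α)ΔS/4 = 0.7·(+0.0419)/4 = 0.007332 W m^-2.
The Planck feedback parameter is 4σT_e³ = 0.01964 W m^-2/K.
So ΔT₀ = 0.007332/0.01964 = 0.373 K.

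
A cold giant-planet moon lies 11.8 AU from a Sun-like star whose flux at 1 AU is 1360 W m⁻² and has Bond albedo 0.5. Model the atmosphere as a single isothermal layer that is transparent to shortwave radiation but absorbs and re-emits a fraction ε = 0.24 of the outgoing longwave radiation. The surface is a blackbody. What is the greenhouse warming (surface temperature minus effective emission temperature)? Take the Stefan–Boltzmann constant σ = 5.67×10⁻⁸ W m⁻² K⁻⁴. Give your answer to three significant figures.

Irradiance scales as 1/d², so S = 1360 W m⁻² × (1/11.8)² = 9.767 W m⁻².
The planet radiates to space at T_e = [S(1−α)/(4σ)]^(1/4) = 68.12 K.
The surface balance (absorbed SW + ε·downward IR = σT_s⁴) with T_a⁴ = T_s⁴/2 reduces to T_s = T_e·[2/(2−ε)]^¼ = 70.33 K.
T_s − T_e = 70.33 − 68.12 = 2.212 K.

2.21 kelvin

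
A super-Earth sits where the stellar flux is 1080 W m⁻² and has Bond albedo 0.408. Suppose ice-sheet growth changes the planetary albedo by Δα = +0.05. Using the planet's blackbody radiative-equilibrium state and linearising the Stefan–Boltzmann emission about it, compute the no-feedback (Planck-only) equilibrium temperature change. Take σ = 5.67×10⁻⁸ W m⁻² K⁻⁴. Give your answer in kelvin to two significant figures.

Reference equilibrium: T_e = [S(1−α)/(4σ)]^(1/4) = 230.4 K.
The change in absorbed flux is Δ[S(1−α)/4] = −SΔα/4 = -13.50 W m⁻².
Planck response: λ_P = 4σT_e³ = 4·5.67×10⁻⁸·(230.4)³ = 2.775 W m⁻²/K.
ΔT₀ = ΔF/λ_P = -13.50/2.775 = -4.87 K.

-4.9 kelvin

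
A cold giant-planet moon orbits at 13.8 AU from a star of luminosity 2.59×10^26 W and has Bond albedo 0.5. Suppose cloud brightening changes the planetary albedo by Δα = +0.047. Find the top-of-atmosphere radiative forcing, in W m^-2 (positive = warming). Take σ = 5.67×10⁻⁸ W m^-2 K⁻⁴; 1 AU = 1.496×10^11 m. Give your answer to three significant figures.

Orbital distance: d = 13.8 AU = 2.064×10^12 m.
S = L/(4πd²) = 4.836 W m^-2.
The change in absorbed flux is Δ[S(1−α)/4] = −SΔα/4 = -0.05682 W m^-2.

-0.0568 W m^-2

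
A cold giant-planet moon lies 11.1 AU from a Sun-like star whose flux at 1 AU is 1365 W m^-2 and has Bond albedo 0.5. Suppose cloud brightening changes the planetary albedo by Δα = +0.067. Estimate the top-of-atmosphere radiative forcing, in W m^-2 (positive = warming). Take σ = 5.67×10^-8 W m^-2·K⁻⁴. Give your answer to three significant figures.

-0.186 W m^-2

Irradiance scales as 1/d², so S = 1365 W m^-2 × (1/11.1)² = 11.08 W m^-2.
TOA radiative forcing: ΔF = −S·Δα/4 = −11.08·(+0.067)/4 = -0.1856 W m^-2.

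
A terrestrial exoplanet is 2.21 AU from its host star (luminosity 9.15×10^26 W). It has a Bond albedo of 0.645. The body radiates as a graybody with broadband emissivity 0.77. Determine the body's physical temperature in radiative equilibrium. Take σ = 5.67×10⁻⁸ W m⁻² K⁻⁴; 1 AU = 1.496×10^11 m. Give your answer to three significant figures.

d = 2.21 × 1.496×10^11 m = 3.306×10^11 m.
Flux at the orbit: S = L/(4πd²) = 9.15×10^26/(4π·(3.31×10^11)²) = 666.1 W m⁻².
The planet absorbs (1−α)S over its disc πR² and re-emits over 4πR², so the mean absorbed flux is (1−0.645)·666.1/4 = 59.12 W m⁻².
Radiative balance εσT⁴ = 59.12 gives T = [59.12/(0.77·σ)]^(1/4) = 191.8 K.

192 K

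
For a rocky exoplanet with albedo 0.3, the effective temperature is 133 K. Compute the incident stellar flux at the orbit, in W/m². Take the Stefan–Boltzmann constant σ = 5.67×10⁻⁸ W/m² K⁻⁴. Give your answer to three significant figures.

101 W/m²

Invert the energy balance for S: S = 4σT⁴/(1−α).
The emitted flux is σT⁴ = 17.74 W/m².
So S = 4×17.74/(1−0.3) = 101.4 W/m².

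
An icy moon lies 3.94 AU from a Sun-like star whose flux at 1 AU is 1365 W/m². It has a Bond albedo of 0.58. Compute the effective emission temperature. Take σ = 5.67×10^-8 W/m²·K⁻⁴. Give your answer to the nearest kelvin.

Irradiance scales as 1/d², so S = 1365 W/m² × (1/3.94)² = 87.93 W/m².
Absorbed flux (global mean): S(1−α)/4 = 87.93·0.42/4 = 9.233 W/m².
In equilibrium σT⁴ equals this, so T = 113.0 K.

113 K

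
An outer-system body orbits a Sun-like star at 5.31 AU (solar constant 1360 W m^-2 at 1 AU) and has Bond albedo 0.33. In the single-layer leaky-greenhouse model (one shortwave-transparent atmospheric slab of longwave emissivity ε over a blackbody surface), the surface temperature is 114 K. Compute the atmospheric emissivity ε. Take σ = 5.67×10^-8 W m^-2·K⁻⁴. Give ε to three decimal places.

Irradiance scales as 1/d², so S = 1360 W m^-2 × (1/5.31)² = 48.23 W m^-2.
Effective temperature: T_e = [S(1−α)/(4σ)]^(1/4) = 109.3 K.
Inverting T_s⁴ = 2T_e⁴/(2−ε): (T_e/T_s)⁴ = 0.8436, so ε = 2(1 − 0.8436) = 0.3127.

0.313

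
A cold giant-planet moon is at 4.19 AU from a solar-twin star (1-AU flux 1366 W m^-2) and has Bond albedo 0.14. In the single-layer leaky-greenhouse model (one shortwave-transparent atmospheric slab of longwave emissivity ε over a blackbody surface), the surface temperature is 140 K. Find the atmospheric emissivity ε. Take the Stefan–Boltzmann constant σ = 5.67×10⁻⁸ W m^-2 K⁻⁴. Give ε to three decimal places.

By the inverse-square law, S = 1366/4.19² = 77.81 W m^-2.
Effective temperature: T_e = [S(1−α)/(4σ)]^(1/4) = 131.1 K.
Inverting T_s⁴ = 2T_e⁴/(2−ε): (T_e/T_s)⁴ = 0.7680, so ε = 2(1 − 0.7680) = 0.4640.

0.464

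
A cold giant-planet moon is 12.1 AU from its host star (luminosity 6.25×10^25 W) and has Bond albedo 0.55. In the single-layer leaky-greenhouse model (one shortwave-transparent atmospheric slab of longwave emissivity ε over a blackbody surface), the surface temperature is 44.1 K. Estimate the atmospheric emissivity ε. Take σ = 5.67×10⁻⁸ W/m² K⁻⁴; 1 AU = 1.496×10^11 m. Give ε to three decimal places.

0.407

d = 12.1 × 1.496×10^11 m = 1.810×10^12 m.
S = L/(4πd²) = 1.518 W/m².
Effective temperature: T_e = [S(1−α)/(4σ)]^(1/4) = 41.66 K.
T_s⁴ = T_e⁴·2/(2−ε) → ε = 2 − 2(T_e/T_s)⁴ = 2 − 2·(41.66/44.1)⁴ = 0.4075.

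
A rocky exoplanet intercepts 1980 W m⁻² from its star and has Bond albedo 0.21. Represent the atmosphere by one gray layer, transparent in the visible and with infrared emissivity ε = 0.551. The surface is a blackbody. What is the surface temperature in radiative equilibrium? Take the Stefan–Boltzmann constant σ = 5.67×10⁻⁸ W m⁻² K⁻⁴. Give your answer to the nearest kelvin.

Effective emission temperature (TOA balance): σT_e⁴ = S(1−α)/4 = 391.1 W m⁻² → T_e = 288.2 K.
For a single slab of emissivity ε, T_s⁴ = 2T_e⁴/(2−ε); thus T_s = 288.2·(1.38)^(1/4) = 312.4 K.

312 kelvin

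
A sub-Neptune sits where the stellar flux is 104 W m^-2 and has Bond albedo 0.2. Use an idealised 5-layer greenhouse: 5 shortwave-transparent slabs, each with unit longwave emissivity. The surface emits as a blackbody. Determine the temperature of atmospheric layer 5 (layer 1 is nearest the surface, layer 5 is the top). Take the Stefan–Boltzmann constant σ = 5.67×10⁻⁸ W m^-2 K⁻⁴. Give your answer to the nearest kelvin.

138 kelvin

OLR = S(1−α)/4 = 20.80 W m^-2; the top layer radiates at T_e = 138.4 K.
The net upward flux σT_e⁴ is constant between every pair of levels, so T_k⁴ = (N+1−k)T_e⁴.
T_5 = (1)^(1/4)·138.4 = 138.4 K.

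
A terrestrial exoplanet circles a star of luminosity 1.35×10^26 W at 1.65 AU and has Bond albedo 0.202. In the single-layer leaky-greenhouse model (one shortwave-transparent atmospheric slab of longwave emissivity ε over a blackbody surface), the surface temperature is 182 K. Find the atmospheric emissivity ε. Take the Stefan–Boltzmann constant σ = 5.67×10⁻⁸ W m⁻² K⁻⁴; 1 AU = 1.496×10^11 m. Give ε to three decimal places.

d = 1.65 × 1.496×10^11 m = 2.468×10^11 m.
Flux at the orbit: S = L/(4πd²) = 1.35×10^26/(4π·(2.47×10^11)²) = 176.3 W m⁻².
TOA balance gives T_e = 157.8 K.
Since (2−ε)/2 = (T_e/T_s)⁴ = 0.5654, ε = 0.8692.

0.869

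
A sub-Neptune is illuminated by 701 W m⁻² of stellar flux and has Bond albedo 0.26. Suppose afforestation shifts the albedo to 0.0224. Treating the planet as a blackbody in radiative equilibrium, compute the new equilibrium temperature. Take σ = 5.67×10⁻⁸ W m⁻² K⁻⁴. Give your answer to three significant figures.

234 K

With the new albedo, S(1−α₂)/4 = 171.3 W m⁻², so T₂ = 234.5 K.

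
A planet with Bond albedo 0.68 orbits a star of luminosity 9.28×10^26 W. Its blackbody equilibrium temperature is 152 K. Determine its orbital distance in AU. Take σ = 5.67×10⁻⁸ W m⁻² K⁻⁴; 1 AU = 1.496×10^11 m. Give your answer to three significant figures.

2.95 AU

The flux needed for this T is 4σT⁴/(1−0.68) = 378.3 W m⁻².
Then d = [L/(4πS)]^(1/2) = 4.418×10^11 m, i.e. 2.953 AU.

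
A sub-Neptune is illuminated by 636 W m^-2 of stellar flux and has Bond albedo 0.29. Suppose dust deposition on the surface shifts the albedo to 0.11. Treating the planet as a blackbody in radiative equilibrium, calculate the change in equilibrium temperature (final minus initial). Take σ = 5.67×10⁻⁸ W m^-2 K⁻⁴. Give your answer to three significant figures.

12.3 kelvin

Before: T₁ = [636.0·0.71/(4σ)]^(1/4) = 211.2 K.
Final:   T₂ = [S(1−0.11)/(4σ)]^(1/4) = 223.5 K.
Change: 223.5 − 211.2 = 12.28 K.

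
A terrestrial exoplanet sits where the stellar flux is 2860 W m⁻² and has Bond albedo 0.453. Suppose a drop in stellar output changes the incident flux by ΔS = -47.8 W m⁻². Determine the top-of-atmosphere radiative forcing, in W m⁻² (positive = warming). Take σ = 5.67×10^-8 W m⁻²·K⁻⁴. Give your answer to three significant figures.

-6.54 W m⁻²

ΔF = Δ[S(1−α)]/4 = (1−0.453)·-47.8/4 = -6.537 W m⁻².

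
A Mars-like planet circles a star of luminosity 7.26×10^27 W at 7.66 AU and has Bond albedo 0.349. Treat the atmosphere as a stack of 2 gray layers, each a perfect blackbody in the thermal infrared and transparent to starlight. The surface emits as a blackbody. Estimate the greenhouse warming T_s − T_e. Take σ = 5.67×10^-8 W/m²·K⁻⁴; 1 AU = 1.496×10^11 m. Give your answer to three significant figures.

59.6 K

Orbital distance: d = 7.66 AU = 1.146×10^12 m.
Flux at the orbit: S = L/(4πd²) = 7.26×10^27/(4π·(1.15×10^12)²) = 440.0 W/m².
Top-of-atmosphere balance: σT_e⁴ = S(1−α)/4 = 71.60 W/m² → T_e = 188.5 K.
Surface: T_s = (3)^¼·T_e = 248.1 K.
Warming: T_s − T_e = 59.58 K.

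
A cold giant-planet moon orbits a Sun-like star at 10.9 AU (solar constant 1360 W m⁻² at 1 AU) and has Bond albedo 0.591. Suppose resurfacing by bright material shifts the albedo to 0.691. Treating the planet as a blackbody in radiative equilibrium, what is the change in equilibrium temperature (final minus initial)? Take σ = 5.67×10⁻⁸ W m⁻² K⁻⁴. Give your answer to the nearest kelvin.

-5 kelvin

By the inverse-square law, S = 1360/10.9² = 11.45 W m⁻².
Initial: T₁ = [S(1−0.591)/(4σ)]^(1/4) = 67.40 K.
After:  T₂ = [11.45·0.309/(4σ)]^(1/4) = 62.84 K.
Change: 62.84 − 67.40 = -4.563 K.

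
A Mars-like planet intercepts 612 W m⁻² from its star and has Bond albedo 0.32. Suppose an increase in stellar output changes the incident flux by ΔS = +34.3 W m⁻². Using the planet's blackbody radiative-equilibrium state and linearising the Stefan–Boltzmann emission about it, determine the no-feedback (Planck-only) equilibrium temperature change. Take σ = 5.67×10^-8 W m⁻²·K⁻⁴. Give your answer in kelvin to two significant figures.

2.9 K

The baseline emission temperature is T_e = 207.0 K.
ΔF = Δ[S(1−α)]/4 = (1−0.32)·+34.3/4 = 5.831 W m⁻².
Linearising σT⁴ gives d(σT⁴)/dT = 4σT_e³ = 2.011 W m⁻² per K.
Hence the no-feedback warming is ΔF/(4σT_e³) = 2.90 K.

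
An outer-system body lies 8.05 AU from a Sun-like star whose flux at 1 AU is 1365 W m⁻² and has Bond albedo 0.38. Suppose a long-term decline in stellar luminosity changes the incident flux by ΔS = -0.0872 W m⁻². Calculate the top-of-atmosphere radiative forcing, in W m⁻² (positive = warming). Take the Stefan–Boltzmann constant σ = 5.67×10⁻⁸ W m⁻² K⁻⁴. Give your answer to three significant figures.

-0.0135 W m⁻²

By the inverse-square law, S = 1365/8.05² = 21.06 W m⁻².
Only a fraction (1−α) is absorbed and it's spread over 4πR², so ΔF = (1−α)ΔS/4 = -0.01352 W m⁻².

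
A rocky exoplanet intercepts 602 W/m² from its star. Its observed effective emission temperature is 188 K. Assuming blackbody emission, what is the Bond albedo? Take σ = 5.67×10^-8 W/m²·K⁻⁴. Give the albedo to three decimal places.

From σT⁴ = S(1−α)/4 we invert for α: 1−α = 4σT⁴/S.
σT⁴ = 70.83 W/m², so 4σT⁴ = 283.3 W/m².
Hence α = 1 − 283.3/602.0 = 0.5294.

0.529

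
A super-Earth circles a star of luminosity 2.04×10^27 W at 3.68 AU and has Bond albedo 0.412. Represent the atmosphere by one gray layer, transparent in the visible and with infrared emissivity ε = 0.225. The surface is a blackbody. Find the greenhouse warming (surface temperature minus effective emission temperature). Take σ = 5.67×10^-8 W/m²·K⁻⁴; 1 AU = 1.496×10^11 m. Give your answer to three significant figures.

d = 3.68 × 1.496×10^11 m = 5.505×10^11 m.
Spreading L over a sphere of radius d: S = 2.04×10^27/(4π·5.51×10^11²) = 535.6 W/m².
The planet radiates to space at T_e = [S(1−α)/(4σ)]^(1/4) = 193.0 K.
For a single slab of emissivity ε, T_s⁴ = 2T_e⁴/(2−ε); thus T_s = 193.0·(1.127)^(1/4) = 198.9 K.
T_s − T_e = 198.9 − 193.0 = 5.846 K.

5.85 K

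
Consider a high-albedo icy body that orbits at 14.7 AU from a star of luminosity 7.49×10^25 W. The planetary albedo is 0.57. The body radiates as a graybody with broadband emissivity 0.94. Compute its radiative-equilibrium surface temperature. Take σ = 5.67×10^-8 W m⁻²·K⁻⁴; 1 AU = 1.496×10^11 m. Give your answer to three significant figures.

Orbital distance: d = 14.7 AU = 2.199×10^12 m.
Flux at the orbit: S = L/(4πd²) = 7.49×10^25/(4π·(2.20×10^12)²) = 1.232 W m⁻².
Averaging over the sphere, the absorbed flux is S(1−α)/4 = 0.1325 W m⁻².
Equating to εσT⁴ with ε = 0.94: T = (0.1325/0.94σ)^(1/4) = 39.71 K.

39.7 K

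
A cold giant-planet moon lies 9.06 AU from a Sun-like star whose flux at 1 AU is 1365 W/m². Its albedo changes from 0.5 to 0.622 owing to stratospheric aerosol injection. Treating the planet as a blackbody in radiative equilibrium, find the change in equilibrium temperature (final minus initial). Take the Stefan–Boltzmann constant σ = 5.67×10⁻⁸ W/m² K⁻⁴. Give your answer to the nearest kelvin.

-5 K

Flux at the orbit: S = 1365/(9.06)² = 16.63 W/m².
With α = 0.5, T₁ = 77.81 K.
With α = 0.622, T₂ = 72.56 K.
Change: 72.56 − 77.81 = -5.255 K.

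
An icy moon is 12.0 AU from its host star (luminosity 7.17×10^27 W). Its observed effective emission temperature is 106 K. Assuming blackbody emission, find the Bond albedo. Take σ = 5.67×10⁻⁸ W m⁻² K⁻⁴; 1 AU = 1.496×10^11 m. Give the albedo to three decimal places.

0.838

Orbital distance: d = 12.0 AU = 1.795×10^12 m.
S = L/(4πd²) = 177.0 W m⁻².
Energy balance: S(1−α)/4 = σT⁴, so 1−α = 4σT⁴/S.
4σT⁴ = 4·5.67×10⁻⁸·(106)⁴ = 28.63 W m⁻².
Hence α = 1 − 28.63/177.0 = 0.8383.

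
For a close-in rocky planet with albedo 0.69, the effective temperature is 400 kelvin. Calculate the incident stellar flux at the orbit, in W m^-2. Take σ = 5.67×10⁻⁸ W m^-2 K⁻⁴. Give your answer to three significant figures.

18700 W m^-2

From S(1−α)/4 = σT⁴: S = 4σT⁴/(1−α).
The emitted flux is σT⁴ = 1452 W m^-2.
So S = 4×1452/(1−0.69) = 18730 W m^-2.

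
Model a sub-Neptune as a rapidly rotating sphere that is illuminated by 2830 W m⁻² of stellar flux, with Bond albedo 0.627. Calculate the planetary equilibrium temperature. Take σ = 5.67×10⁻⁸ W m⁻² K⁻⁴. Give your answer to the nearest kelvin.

Absorbed flux (global mean): S(1−α)/4 = 2830·0.373/4 = 263.9 W m⁻².
In equilibrium σT⁴ equals this, so T = 261.2 K.

261 K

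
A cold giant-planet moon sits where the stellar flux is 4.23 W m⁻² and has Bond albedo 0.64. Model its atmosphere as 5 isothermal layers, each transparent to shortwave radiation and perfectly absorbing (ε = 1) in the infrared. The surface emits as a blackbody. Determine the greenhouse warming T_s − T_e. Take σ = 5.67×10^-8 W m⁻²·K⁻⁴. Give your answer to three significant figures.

28.8 kelvin

The effective emission temperature is T_e = [S(1−α)/(4σ)]^¼ = 50.90 K.
T_s = (N+1)^(1/4)·T_e = 79.67 K.
So the greenhouse effect raises the surface by 79.67 − 50.90 = 28.76 K.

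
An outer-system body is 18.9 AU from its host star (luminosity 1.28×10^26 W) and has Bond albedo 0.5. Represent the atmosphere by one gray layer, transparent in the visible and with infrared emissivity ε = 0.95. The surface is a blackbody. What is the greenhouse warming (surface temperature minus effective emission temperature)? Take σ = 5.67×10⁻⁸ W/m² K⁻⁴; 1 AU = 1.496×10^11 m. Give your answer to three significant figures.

7.16 K

Orbital distance: d = 18.9 AU = 2.827×10^12 m.
Spreading L over a sphere of radius d: S = 1.28×10^26/(4π·2.83×10^12²) = 1.274 W/m².
The planet radiates to space at T_e = [S(1−α)/(4σ)]^(1/4) = 40.94 K.
The surface balance (absorbed SW + ε·downward IR = σT_s⁴) with T_a⁴ = T_s⁴/2 reduces to T_s = T_e·[2/(2−ε)]^¼ = 48.09 K.
The atmosphere warms the surface by 7.156 K.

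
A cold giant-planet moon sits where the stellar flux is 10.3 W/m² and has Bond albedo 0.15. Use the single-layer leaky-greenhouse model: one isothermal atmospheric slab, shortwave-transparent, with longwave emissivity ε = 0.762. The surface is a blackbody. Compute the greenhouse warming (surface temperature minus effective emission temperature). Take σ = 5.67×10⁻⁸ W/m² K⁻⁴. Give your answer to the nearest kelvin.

10 kelvin

At the top of the atmosphere, σT_e⁴ = S(1−α)/4 = 2.189 W/m², giving T_e = 78.82 K.
The surface balance (absorbed SW + ε·downward IR = σT_s⁴) with T_a⁴ = T_s⁴/2 reduces to T_s = T_e·[2/(2−ε)]^¼ = 88.86 K.
T_s − T_e = 88.86 − 78.82 = 10.04 K.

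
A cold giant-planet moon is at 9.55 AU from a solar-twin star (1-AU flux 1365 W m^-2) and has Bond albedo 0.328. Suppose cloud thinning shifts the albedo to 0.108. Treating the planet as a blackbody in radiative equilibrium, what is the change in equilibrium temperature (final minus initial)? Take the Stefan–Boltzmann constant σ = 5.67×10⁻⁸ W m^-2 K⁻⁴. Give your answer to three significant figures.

Flux at the orbit: S = 1365/(9.55)² = 14.97 W m^-2.
With α = 0.328, T₁ = 81.60 K.
After:  T₂ = [14.97·0.892/(4σ)]^(1/4) = 87.59 K.
ΔT = T₂ − T₁ = 5.987 K.

5.99 K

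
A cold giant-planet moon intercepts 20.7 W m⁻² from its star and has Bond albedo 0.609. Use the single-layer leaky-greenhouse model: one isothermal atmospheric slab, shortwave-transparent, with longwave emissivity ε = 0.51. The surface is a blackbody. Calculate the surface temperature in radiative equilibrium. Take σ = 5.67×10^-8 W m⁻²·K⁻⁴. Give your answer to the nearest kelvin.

At the top of the atmosphere, σT_e⁴ = S(1−α)/4 = 2.023 W m⁻², giving T_e = 77.29 K.
For a single slab of emissivity ε, T_s⁴ = 2T_e⁴/(2−ε); thus T_s = 77.29·(1.342)^(1/4) = 83.19 K.

83 K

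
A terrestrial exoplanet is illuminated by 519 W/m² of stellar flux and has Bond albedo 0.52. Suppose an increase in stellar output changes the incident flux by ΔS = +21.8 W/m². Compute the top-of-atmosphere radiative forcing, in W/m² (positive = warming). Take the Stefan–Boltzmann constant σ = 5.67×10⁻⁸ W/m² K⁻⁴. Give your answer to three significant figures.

2.62 W/m²

TOA radiative forcing: ΔF = (1−α)ΔS/4 = 0.48·(+21.8)/4 = 2.616 W/m².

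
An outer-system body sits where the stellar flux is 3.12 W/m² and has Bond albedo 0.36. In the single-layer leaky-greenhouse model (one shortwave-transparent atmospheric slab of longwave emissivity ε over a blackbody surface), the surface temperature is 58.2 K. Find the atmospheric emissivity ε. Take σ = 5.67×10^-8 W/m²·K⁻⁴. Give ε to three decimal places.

TOA balance gives T_e = 54.47 K.
Inverting T_s⁴ = 2T_e⁴/(2−ε): (T_e/T_s)⁴ = 0.7674, so ε = 2(1 − 0.7674) = 0.4653.

0.465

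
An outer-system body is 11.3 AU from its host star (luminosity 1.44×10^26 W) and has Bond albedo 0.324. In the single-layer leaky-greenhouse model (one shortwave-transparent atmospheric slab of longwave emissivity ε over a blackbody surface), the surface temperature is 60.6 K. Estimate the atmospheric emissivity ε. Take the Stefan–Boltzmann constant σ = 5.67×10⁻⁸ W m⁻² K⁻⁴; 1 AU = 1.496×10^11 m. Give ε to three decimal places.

d = 11.3 × 1.496×10^11 m = 1.690×10^12 m.
Flux at the orbit: S = L/(4πd²) = 1.44×10^26/(4π·(1.69×10^12)²) = 4.010 W m⁻².
First, T_e = [4.010·(1−0.324)/(4σ)]^(1/4) = 58.80 K.
Since (2−ε)/2 = (T_e/T_s)⁴ = 0.8862, ε = 0.2275.

0.228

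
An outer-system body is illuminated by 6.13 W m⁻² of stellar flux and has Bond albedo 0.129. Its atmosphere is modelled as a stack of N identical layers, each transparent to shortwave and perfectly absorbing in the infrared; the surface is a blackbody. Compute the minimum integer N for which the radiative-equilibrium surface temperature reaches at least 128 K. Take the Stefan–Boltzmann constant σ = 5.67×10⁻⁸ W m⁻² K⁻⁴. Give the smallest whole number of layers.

The effective emission temperature is T_e = [S(1−α)/(4σ)]^¼ = 69.66 K.
Need (N+1)T_e⁴ ≥ T_s⁴, i.e. N+1 ≥ (128/69.66)⁴ = 11.403.
Rounding up, N = 11.

11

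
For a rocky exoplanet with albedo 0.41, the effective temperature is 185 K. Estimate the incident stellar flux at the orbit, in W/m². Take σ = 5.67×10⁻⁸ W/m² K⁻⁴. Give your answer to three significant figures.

From S(1−α)/4 = σT⁴: S = 4σT⁴/(1−α).
σT⁴ = 5.67×10⁻⁸·(185)⁴ = 66.42 W/m².
S = 4·66.42/0.59 = 450.3 W/m².

450 W/m²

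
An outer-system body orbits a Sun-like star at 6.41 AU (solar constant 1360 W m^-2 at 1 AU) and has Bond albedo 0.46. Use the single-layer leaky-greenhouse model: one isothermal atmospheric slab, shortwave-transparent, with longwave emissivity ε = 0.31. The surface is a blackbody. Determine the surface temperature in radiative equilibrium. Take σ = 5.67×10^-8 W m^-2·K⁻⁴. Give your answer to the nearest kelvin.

Flux at the orbit: S = 1360/(6.41)² = 33.10 W m^-2.
Effective emission temperature (TOA balance): σT_e⁴ = S(1−α)/4 = 4.468 W m^-2 → T_e = 94.22 K.
The surface balance (absorbed SW + ε·downward IR = σT_s⁴) with T_a⁴ = T_s⁴/2 reduces to T_s = T_e·[2/(2−ε)]^¼ = 98.27 K.

98 kelvin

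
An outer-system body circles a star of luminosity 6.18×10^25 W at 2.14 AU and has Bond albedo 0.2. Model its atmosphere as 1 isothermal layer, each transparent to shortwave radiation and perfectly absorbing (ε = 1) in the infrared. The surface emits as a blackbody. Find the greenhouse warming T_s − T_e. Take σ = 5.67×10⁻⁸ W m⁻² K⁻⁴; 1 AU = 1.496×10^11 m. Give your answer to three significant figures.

21.6 kelvin

Orbital distance: d = 2.14 AU = 3.201×10^11 m.
S = L/(4πd²) = 47.98 W m⁻².
OLR = S(1−α)/4 = 9.597 W m⁻²; the top layer radiates at T_e = 114.1 K.
Surface: T_s = (2)^¼·T_e = 135.6 K.
So the greenhouse effect raises the surface by 135.6 − 114.1 = 21.58 K.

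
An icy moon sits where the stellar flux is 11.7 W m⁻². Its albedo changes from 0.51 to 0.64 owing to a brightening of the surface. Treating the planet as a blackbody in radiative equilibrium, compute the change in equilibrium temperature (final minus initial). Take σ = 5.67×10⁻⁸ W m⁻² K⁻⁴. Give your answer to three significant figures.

-5.26 K

With α = 0.51, T₁ = 70.91 K.
With α = 0.64, T₂ = 65.65 K.
Change: 65.65 − 70.91 = -5.260 K.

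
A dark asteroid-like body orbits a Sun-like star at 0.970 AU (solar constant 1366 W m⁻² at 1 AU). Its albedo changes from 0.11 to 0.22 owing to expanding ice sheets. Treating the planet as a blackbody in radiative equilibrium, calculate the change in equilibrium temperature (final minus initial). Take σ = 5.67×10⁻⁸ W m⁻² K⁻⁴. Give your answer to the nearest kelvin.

-9 K

Flux at the orbit: S = 1366/(0.970)² = 1452 W m⁻².
Initial: T₁ = [S(1−0.11)/(4σ)]^(1/4) = 274.7 K.
After:  T₂ = [1452·0.78/(4σ)]^(1/4) = 265.8 K.
ΔT = T₂ − T₁ = -8.913 K.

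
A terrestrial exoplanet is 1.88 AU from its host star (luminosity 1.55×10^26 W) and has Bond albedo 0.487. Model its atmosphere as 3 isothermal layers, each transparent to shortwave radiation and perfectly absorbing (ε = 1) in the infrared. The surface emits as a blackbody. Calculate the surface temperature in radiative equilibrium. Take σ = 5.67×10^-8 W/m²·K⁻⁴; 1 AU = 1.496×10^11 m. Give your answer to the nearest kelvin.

Orbital distance: d = 1.88 AU = 2.812×10^11 m.
Spreading L over a sphere of radius d: S = 1.55×10^26/(4π·2.81×10^11²) = 155.9 W/m².
Top-of-atmosphere balance: σT_e⁴ = S(1−α)/4 = 20.00 W/m² → T_e = 137.0 K.
For an N-layer opaque stack, T_s⁴ = (N+1)T_e⁴, hence T_s = (4)^(1/4)×137.0 K = 193.8 K.

194 K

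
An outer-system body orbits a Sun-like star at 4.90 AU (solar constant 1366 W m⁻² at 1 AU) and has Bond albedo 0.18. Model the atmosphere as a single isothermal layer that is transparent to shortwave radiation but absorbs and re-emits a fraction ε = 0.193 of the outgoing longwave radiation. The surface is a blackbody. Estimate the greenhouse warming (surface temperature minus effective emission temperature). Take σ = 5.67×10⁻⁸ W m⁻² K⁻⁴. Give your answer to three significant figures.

3.08 K

Flux at the orbit: S = 1366/(4.90)² = 56.89 W m⁻².
Effective emission temperature (TOA balance): σT_e⁴ = S(1−α)/4 = 11.66 W m⁻² → T_e = 119.8 K.
Surface balance with a leaky layer gives σT_s⁴ = σT_e⁴·2/(2−ε), so T_s = T_e·[2/(2−0.193)]^(1/4) = 122.8 K.
The atmosphere warms the surface by 3.077 K.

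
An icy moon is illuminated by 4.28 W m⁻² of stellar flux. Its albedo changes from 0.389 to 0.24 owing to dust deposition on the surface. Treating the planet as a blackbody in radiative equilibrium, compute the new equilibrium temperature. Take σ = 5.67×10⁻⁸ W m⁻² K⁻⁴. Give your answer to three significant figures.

61.5 K

T₂ = [S(1−α₂)/(4σ)]^(1/4) = [4.280·0.76/(4σ)]^(1/4) = 61.54 K.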